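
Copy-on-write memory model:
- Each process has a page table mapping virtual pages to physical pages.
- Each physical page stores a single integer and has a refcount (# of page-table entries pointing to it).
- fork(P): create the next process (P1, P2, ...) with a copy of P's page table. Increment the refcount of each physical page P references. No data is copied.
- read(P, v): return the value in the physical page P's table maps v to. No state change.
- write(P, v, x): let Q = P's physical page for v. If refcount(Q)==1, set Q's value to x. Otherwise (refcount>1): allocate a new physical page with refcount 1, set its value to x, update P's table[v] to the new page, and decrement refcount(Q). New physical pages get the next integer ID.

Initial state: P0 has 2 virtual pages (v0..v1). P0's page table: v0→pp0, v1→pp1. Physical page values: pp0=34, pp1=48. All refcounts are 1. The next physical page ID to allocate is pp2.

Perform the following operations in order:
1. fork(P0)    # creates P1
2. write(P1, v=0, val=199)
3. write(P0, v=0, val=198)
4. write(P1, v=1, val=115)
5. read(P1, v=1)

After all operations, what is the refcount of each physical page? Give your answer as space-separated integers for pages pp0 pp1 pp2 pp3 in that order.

Op 1: fork(P0) -> P1. 2 ppages; refcounts: pp0:2 pp1:2
Op 2: write(P1, v0, 199). refcount(pp0)=2>1 -> COPY to pp2. 3 ppages; refcounts: pp0:1 pp1:2 pp2:1
Op 3: write(P0, v0, 198). refcount(pp0)=1 -> write in place. 3 ppages; refcounts: pp0:1 pp1:2 pp2:1
Op 4: write(P1, v1, 115). refcount(pp1)=2>1 -> COPY to pp3. 4 ppages; refcounts: pp0:1 pp1:1 pp2:1 pp3:1
Op 5: read(P1, v1) -> 115. No state change.

Answer: 1 1 1 1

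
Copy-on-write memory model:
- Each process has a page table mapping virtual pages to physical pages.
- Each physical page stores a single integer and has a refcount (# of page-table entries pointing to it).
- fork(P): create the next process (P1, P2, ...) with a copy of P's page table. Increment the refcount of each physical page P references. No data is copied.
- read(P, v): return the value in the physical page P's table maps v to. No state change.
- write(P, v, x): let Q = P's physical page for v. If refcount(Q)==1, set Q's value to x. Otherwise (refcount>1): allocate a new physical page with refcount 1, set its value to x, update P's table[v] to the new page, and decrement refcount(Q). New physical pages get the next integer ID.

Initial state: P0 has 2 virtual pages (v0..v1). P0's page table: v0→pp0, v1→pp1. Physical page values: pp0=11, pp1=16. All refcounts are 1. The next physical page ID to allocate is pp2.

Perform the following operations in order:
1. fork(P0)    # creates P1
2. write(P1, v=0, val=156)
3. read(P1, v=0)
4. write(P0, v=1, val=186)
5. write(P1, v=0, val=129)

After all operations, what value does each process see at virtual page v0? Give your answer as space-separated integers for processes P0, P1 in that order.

Op 1: fork(P0) -> P1. 2 ppages; refcounts: pp0:2 pp1:2
Op 2: write(P1, v0, 156). refcount(pp0)=2>1 -> COPY to pp2. 3 ppages; refcounts: pp0:1 pp1:2 pp2:1
Op 3: read(P1, v0) -> 156. No state change.
Op 4: write(P0, v1, 186). refcount(pp1)=2>1 -> COPY to pp3. 4 ppages; refcounts: pp0:1 pp1:1 pp2:1 pp3:1
Op 5: write(P1, v0, 129). refcount(pp2)=1 -> write in place. 4 ppages; refcounts: pp0:1 pp1:1 pp2:1 pp3:1
P0: v0 -> pp0 = 11
P1: v0 -> pp2 = 129

Answer: 11 129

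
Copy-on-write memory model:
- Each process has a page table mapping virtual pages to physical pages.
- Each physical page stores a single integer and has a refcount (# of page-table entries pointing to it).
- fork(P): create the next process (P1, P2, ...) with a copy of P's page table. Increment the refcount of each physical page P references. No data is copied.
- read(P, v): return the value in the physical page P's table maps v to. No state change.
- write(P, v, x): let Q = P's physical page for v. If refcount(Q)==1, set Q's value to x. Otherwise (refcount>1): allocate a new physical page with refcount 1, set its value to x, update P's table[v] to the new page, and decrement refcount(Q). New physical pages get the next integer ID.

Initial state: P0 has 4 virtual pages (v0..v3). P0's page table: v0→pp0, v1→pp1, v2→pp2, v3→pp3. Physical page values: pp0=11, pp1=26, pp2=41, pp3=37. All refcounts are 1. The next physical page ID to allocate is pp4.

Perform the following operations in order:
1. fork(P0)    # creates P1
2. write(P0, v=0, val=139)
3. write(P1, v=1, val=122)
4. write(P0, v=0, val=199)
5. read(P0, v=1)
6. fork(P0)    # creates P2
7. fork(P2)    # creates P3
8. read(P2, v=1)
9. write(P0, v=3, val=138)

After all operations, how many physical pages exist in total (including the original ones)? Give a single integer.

Op 1: fork(P0) -> P1. 4 ppages; refcounts: pp0:2 pp1:2 pp2:2 pp3:2
Op 2: write(P0, v0, 139). refcount(pp0)=2>1 -> COPY to pp4. 5 ppages; refcounts: pp0:1 pp1:2 pp2:2 pp3:2 pp4:1
Op 3: write(P1, v1, 122). refcount(pp1)=2>1 -> COPY to pp5. 6 ppages; refcounts: pp0:1 pp1:1 pp2:2 pp3:2 pp4:1 pp5:1
Op 4: write(P0, v0, 199). refcount(pp4)=1 -> write in place. 6 ppages; refcounts: pp0:1 pp1:1 pp2:2 pp3:2 pp4:1 pp5:1
Op 5: read(P0, v1) -> 26. No state change.
Op 6: fork(P0) -> P2. 6 ppages; refcounts: pp0:1 pp1:2 pp2:3 pp3:3 pp4:2 pp5:1
Op 7: fork(P2) -> P3. 6 ppages; refcounts: pp0:1 pp1:3 pp2:4 pp3:4 pp4:3 pp5:1
Op 8: read(P2, v1) -> 26. No state change.
Op 9: write(P0, v3, 138). refcount(pp3)=4>1 -> COPY to pp6. 7 ppages; refcounts: pp0:1 pp1:3 pp2:4 pp3:3 pp4:3 pp5:1 pp6:1

Answer: 7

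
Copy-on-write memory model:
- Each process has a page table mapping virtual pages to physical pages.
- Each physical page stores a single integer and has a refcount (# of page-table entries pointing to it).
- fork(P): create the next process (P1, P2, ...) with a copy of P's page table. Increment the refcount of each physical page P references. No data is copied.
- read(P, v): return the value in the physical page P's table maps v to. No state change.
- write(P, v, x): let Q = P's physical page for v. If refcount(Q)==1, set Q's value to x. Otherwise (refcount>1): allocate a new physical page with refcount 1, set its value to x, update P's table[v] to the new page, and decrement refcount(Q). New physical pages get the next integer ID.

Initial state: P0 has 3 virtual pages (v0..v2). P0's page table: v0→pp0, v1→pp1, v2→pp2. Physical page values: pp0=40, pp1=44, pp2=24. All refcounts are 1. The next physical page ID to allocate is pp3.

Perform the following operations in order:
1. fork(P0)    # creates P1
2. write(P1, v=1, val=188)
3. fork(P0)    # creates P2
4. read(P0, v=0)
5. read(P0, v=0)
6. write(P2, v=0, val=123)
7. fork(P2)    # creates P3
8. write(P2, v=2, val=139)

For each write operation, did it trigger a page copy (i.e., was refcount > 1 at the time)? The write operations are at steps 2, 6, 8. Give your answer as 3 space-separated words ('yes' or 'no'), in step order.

Op 1: fork(P0) -> P1. 3 ppages; refcounts: pp0:2 pp1:2 pp2:2
Op 2: write(P1, v1, 188). refcount(pp1)=2>1 -> COPY to pp3. 4 ppages; refcounts: pp0:2 pp1:1 pp2:2 pp3:1
Op 3: fork(P0) -> P2. 4 ppages; refcounts: pp0:3 pp1:2 pp2:3 pp3:1
Op 4: read(P0, v0) -> 40. No state change.
Op 5: read(P0, v0) -> 40. No state change.
Op 6: write(P2, v0, 123). refcount(pp0)=3>1 -> COPY to pp4. 5 ppages; refcounts: pp0:2 pp1:2 pp2:3 pp3:1 pp4:1
Op 7: fork(P2) -> P3. 5 ppages; refcounts: pp0:2 pp1:3 pp2:4 pp3:1 pp4:2
Op 8: write(P2, v2, 139). refcount(pp2)=4>1 -> COPY to pp5. 6 ppages; refcounts: pp0:2 pp1:3 pp2:3 pp3:1 pp4:2 pp5:1

yes yes yes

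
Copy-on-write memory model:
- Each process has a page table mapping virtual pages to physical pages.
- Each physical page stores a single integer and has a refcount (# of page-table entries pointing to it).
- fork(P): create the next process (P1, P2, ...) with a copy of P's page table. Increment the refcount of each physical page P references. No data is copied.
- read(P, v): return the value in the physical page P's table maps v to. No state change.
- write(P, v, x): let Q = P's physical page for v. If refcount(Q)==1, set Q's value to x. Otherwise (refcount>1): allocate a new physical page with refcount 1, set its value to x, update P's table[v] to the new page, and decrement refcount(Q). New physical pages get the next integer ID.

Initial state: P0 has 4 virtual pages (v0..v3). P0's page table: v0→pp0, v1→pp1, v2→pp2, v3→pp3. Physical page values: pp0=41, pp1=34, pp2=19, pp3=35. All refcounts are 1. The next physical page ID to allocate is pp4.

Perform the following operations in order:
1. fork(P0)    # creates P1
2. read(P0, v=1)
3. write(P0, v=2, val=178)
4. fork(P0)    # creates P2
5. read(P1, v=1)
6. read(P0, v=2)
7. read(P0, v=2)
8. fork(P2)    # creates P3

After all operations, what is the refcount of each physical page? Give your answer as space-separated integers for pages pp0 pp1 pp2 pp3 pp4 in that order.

Op 1: fork(P0) -> P1. 4 ppages; refcounts: pp0:2 pp1:2 pp2:2 pp3:2
Op 2: read(P0, v1) -> 34. No state change.
Op 3: write(P0, v2, 178). refcount(pp2)=2>1 -> COPY to pp4. 5 ppages; refcounts: pp0:2 pp1:2 pp2:1 pp3:2 pp4:1
Op 4: fork(P0) -> P2. 5 ppages; refcounts: pp0:3 pp1:3 pp2:1 pp3:3 pp4:2
Op 5: read(P1, v1) -> 34. No state change.
Op 6: read(P0, v2) -> 178. No state change.
Op 7: read(P0, v2) -> 178. No state change.
Op 8: fork(P2) -> P3. 5 ppages; refcounts: pp0:4 pp1:4 pp2:1 pp3:4 pp4:3

Answer: 4 4 1 4 3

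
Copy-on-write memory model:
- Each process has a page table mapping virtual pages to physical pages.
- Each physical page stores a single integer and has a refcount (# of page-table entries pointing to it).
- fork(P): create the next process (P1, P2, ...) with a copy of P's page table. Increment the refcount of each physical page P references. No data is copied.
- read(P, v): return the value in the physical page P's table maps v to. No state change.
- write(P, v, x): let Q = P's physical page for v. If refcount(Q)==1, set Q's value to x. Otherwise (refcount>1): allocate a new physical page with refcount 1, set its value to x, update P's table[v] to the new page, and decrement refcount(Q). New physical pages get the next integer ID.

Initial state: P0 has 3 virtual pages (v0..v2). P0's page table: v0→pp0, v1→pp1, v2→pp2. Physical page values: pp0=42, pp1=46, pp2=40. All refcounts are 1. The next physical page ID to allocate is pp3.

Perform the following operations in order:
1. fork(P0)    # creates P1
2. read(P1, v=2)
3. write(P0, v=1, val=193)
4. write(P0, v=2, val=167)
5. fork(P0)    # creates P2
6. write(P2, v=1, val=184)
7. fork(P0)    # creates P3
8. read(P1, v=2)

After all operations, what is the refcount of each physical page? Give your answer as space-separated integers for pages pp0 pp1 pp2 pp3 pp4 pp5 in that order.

Answer: 4 1 1 2 3 1

Derivation:
Op 1: fork(P0) -> P1. 3 ppages; refcounts: pp0:2 pp1:2 pp2:2
Op 2: read(P1, v2) -> 40. No state change.
Op 3: write(P0, v1, 193). refcount(pp1)=2>1 -> COPY to pp3. 4 ppages; refcounts: pp0:2 pp1:1 pp2:2 pp3:1
Op 4: write(P0, v2, 167). refcount(pp2)=2>1 -> COPY to pp4. 5 ppages; refcounts: pp0:2 pp1:1 pp2:1 pp3:1 pp4:1
Op 5: fork(P0) -> P2. 5 ppages; refcounts: pp0:3 pp1:1 pp2:1 pp3:2 pp4:2
Op 6: write(P2, v1, 184). refcount(pp3)=2>1 -> COPY to pp5. 6 ppages; refcounts: pp0:3 pp1:1 pp2:1 pp3:1 pp4:2 pp5:1
Op 7: fork(P0) -> P3. 6 ppages; refcounts: pp0:4 pp1:1 pp2:1 pp3:2 pp4:3 pp5:1
Op 8: read(P1, v2) -> 40. No state change.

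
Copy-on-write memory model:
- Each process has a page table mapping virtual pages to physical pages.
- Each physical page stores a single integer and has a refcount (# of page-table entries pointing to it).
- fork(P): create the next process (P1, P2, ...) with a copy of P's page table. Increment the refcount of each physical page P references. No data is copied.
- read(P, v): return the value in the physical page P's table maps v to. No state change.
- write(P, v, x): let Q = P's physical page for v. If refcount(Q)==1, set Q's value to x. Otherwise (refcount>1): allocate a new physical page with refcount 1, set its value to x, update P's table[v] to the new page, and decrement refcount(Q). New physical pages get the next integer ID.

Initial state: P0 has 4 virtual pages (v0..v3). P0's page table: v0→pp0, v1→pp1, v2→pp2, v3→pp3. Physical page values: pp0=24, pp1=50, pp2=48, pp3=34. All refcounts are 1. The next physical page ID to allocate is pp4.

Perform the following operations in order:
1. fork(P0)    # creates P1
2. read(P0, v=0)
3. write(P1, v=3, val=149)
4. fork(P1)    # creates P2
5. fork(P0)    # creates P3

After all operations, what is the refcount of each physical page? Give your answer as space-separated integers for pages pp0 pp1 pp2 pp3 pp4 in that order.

Answer: 4 4 4 2 2

Derivation:
Op 1: fork(P0) -> P1. 4 ppages; refcounts: pp0:2 pp1:2 pp2:2 pp3:2
Op 2: read(P0, v0) -> 24. No state change.
Op 3: write(P1, v3, 149). refcount(pp3)=2>1 -> COPY to pp4. 5 ppages; refcounts: pp0:2 pp1:2 pp2:2 pp3:1 pp4:1
Op 4: fork(P1) -> P2. 5 ppages; refcounts: pp0:3 pp1:3 pp2:3 pp3:1 pp4:2
Op 5: fork(P0) -> P3. 5 ppages; refcounts: pp0:4 pp1:4 pp2:4 pp3:2 pp4:2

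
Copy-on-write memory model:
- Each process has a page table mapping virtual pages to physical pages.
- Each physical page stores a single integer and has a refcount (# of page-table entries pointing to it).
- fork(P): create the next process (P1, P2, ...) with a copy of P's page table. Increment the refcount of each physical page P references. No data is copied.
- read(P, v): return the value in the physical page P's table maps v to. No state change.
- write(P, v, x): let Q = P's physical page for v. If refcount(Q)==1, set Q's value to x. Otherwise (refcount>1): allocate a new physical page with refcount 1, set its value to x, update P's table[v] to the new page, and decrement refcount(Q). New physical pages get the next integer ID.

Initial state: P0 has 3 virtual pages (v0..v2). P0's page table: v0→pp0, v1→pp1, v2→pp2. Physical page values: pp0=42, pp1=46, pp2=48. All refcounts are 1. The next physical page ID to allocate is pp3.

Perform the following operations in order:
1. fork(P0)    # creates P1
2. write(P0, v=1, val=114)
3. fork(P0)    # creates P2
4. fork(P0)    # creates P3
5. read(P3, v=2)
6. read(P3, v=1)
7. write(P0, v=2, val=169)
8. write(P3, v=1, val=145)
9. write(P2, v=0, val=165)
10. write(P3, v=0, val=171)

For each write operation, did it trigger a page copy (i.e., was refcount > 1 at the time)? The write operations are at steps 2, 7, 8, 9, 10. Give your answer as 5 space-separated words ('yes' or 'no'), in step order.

Op 1: fork(P0) -> P1. 3 ppages; refcounts: pp0:2 pp1:2 pp2:2
Op 2: write(P0, v1, 114). refcount(pp1)=2>1 -> COPY to pp3. 4 ppages; refcounts: pp0:2 pp1:1 pp2:2 pp3:1
Op 3: fork(P0) -> P2. 4 ppages; refcounts: pp0:3 pp1:1 pp2:3 pp3:2
Op 4: fork(P0) -> P3. 4 ppages; refcounts: pp0:4 pp1:1 pp2:4 pp3:3
Op 5: read(P3, v2) -> 48. No state change.
Op 6: read(P3, v1) -> 114. No state change.
Op 7: write(P0, v2, 169). refcount(pp2)=4>1 -> COPY to pp4. 5 ppages; refcounts: pp0:4 pp1:1 pp2:3 pp3:3 pp4:1
Op 8: write(P3, v1, 145). refcount(pp3)=3>1 -> COPY to pp5. 6 ppages; refcounts: pp0:4 pp1:1 pp2:3 pp3:2 pp4:1 pp5:1
Op 9: write(P2, v0, 165). refcount(pp0)=4>1 -> COPY to pp6. 7 ppages; refcounts: pp0:3 pp1:1 pp2:3 pp3:2 pp4:1 pp5:1 pp6:1
Op 10: write(P3, v0, 171). refcount(pp0)=3>1 -> COPY to pp7. 8 ppages; refcounts: pp0:2 pp1:1 pp2:3 pp3:2 pp4:1 pp5:1 pp6:1 pp7:1

yes yes yes yes yes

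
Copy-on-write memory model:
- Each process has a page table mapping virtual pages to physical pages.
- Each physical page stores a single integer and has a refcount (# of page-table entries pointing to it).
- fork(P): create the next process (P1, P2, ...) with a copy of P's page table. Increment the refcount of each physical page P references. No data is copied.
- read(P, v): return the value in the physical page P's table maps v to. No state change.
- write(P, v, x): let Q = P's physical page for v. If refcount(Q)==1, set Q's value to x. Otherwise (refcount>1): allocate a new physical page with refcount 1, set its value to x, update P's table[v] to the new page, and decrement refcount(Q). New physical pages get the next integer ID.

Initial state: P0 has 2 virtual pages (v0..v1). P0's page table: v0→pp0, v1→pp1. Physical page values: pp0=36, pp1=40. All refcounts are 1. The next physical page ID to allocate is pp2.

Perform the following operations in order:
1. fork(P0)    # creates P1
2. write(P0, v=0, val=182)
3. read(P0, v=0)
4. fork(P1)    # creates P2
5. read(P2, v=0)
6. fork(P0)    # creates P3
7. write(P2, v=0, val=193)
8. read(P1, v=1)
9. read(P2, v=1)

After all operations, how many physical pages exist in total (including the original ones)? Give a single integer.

Answer: 4

Derivation:
Op 1: fork(P0) -> P1. 2 ppages; refcounts: pp0:2 pp1:2
Op 2: write(P0, v0, 182). refcount(pp0)=2>1 -> COPY to pp2. 3 ppages; refcounts: pp0:1 pp1:2 pp2:1
Op 3: read(P0, v0) -> 182. No state change.
Op 4: fork(P1) -> P2. 3 ppages; refcounts: pp0:2 pp1:3 pp2:1
Op 5: read(P2, v0) -> 36. No state change.
Op 6: fork(P0) -> P3. 3 ppages; refcounts: pp0:2 pp1:4 pp2:2
Op 7: write(P2, v0, 193). refcount(pp0)=2>1 -> COPY to pp3. 4 ppages; refcounts: pp0:1 pp1:4 pp2:2 pp3:1
Op 8: read(P1, v1) -> 40. No state change.
Op 9: read(P2, v1) -> 40. No state change.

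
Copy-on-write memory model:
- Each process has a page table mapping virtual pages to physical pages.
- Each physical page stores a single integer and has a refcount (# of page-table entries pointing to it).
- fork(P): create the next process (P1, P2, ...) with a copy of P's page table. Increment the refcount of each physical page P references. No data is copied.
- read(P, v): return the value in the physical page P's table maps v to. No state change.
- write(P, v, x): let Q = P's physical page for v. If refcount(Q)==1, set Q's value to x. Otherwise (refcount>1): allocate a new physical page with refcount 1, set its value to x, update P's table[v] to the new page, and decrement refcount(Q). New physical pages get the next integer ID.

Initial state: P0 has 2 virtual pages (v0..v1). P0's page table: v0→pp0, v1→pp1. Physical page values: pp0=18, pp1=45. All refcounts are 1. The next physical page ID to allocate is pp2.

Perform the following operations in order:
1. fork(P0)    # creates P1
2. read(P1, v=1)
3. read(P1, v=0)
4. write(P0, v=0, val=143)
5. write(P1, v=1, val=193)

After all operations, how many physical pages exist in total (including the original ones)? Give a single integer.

Answer: 4

Derivation:
Op 1: fork(P0) -> P1. 2 ppages; refcounts: pp0:2 pp1:2
Op 2: read(P1, v1) -> 45. No state change.
Op 3: read(P1, v0) -> 18. No state change.
Op 4: write(P0, v0, 143). refcount(pp0)=2>1 -> COPY to pp2. 3 ppages; refcounts: pp0:1 pp1:2 pp2:1
Op 5: write(P1, v1, 193). refcount(pp1)=2>1 -> COPY to pp3. 4 ppages; refcounts: pp0:1 pp1:1 pp2:1 pp3:1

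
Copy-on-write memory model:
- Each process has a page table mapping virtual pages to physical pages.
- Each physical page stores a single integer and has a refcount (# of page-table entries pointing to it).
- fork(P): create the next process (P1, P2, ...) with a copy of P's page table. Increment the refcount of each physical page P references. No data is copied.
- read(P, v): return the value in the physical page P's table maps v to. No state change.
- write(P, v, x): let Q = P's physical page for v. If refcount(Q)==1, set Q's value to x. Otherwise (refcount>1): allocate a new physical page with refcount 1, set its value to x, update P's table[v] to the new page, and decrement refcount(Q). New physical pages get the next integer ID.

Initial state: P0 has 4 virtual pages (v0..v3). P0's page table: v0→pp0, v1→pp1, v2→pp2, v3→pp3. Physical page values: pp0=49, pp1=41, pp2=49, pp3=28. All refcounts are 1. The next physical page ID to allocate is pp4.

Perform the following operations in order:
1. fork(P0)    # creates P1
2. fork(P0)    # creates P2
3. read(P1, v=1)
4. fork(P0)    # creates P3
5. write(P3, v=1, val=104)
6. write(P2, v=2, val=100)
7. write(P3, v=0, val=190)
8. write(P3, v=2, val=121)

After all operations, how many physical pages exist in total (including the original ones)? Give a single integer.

Answer: 8

Derivation:
Op 1: fork(P0) -> P1. 4 ppages; refcounts: pp0:2 pp1:2 pp2:2 pp3:2
Op 2: fork(P0) -> P2. 4 ppages; refcounts: pp0:3 pp1:3 pp2:3 pp3:3
Op 3: read(P1, v1) -> 41. No state change.
Op 4: fork(P0) -> P3. 4 ppages; refcounts: pp0:4 pp1:4 pp2:4 pp3:4
Op 5: write(P3, v1, 104). refcount(pp1)=4>1 -> COPY to pp4. 5 ppages; refcounts: pp0:4 pp1:3 pp2:4 pp3:4 pp4:1
Op 6: write(P2, v2, 100). refcount(pp2)=4>1 -> COPY to pp5. 6 ppages; refcounts: pp0:4 pp1:3 pp2:3 pp3:4 pp4:1 pp5:1
Op 7: write(P3, v0, 190). refcount(pp0)=4>1 -> COPY to pp6. 7 ppages; refcounts: pp0:3 pp1:3 pp2:3 pp3:4 pp4:1 pp5:1 pp6:1
Op 8: write(P3, v2, 121). refcount(pp2)=3>1 -> COPY to pp7. 8 ppages; refcounts: pp0:3 pp1:3 pp2:2 pp3:4 pp4:1 pp5:1 pp6:1 pp7:1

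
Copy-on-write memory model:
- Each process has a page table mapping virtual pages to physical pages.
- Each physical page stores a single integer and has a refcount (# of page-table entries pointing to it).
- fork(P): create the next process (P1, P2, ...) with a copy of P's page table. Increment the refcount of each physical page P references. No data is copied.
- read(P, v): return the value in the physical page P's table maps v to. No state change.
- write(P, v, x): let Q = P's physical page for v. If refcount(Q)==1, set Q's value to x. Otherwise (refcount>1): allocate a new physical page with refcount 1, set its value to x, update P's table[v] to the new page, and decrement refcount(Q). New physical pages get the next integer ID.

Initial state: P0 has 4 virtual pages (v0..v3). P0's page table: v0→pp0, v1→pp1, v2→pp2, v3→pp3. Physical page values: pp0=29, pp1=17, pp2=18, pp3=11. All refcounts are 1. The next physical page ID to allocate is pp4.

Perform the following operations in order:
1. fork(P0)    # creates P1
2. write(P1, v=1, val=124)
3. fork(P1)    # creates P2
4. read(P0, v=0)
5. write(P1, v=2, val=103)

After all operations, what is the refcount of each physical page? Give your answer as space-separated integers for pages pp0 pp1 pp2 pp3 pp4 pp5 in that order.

Answer: 3 1 2 3 2 1

Derivation:
Op 1: fork(P0) -> P1. 4 ppages; refcounts: pp0:2 pp1:2 pp2:2 pp3:2
Op 2: write(P1, v1, 124). refcount(pp1)=2>1 -> COPY to pp4. 5 ppages; refcounts: pp0:2 pp1:1 pp2:2 pp3:2 pp4:1
Op 3: fork(P1) -> P2. 5 ppages; refcounts: pp0:3 pp1:1 pp2:3 pp3:3 pp4:2
Op 4: read(P0, v0) -> 29. No state change.
Op 5: write(P1, v2, 103). refcount(pp2)=3>1 -> COPY to pp5. 6 ppages; refcounts: pp0:3 pp1:1 pp2:2 pp3:3 pp4:2 pp5:1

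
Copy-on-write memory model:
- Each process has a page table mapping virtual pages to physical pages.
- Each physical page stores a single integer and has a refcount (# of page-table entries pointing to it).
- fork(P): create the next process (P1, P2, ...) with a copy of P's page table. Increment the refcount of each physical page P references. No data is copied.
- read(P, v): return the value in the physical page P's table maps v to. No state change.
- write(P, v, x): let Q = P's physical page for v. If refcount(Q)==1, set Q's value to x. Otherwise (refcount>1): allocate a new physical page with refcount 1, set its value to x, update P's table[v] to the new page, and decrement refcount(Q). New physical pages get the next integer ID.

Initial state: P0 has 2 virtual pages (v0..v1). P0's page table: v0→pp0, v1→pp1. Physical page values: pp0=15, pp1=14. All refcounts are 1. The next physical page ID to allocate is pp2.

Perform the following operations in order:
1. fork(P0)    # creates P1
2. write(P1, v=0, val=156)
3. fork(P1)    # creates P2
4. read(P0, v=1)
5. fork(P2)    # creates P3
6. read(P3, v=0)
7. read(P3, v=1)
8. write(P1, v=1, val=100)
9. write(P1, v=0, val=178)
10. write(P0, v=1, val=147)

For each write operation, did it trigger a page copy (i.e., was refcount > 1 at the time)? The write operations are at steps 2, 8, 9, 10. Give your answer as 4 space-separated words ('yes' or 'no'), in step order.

Op 1: fork(P0) -> P1. 2 ppages; refcounts: pp0:2 pp1:2
Op 2: write(P1, v0, 156). refcount(pp0)=2>1 -> COPY to pp2. 3 ppages; refcounts: pp0:1 pp1:2 pp2:1
Op 3: fork(P1) -> P2. 3 ppages; refcounts: pp0:1 pp1:3 pp2:2
Op 4: read(P0, v1) -> 14. No state change.
Op 5: fork(P2) -> P3. 3 ppages; refcounts: pp0:1 pp1:4 pp2:3
Op 6: read(P3, v0) -> 156. No state change.
Op 7: read(P3, v1) -> 14. No state change.
Op 8: write(P1, v1, 100). refcount(pp1)=4>1 -> COPY to pp3. 4 ppages; refcounts: pp0:1 pp1:3 pp2:3 pp3:1
Op 9: write(P1, v0, 178). refcount(pp2)=3>1 -> COPY to pp4. 5 ppages; refcounts: pp0:1 pp1:3 pp2:2 pp3:1 pp4:1
Op 10: write(P0, v1, 147). refcount(pp1)=3>1 -> COPY to pp5. 6 ppages; refcounts: pp0:1 pp1:2 pp2:2 pp3:1 pp4:1 pp5:1

yes yes yes yes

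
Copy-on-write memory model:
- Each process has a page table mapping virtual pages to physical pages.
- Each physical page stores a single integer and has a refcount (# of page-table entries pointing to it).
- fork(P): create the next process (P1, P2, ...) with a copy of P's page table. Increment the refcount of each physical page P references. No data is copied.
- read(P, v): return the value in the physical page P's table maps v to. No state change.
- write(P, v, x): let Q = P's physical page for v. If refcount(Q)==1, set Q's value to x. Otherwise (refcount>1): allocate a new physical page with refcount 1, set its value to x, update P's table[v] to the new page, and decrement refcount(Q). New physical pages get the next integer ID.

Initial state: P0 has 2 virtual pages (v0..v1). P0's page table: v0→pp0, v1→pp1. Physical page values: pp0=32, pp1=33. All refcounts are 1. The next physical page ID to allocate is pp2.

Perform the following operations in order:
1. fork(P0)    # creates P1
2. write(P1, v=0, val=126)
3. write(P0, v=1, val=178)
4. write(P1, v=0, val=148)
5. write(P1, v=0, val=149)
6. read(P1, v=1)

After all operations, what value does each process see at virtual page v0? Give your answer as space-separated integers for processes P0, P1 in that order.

Answer: 32 149

Derivation:
Op 1: fork(P0) -> P1. 2 ppages; refcounts: pp0:2 pp1:2
Op 2: write(P1, v0, 126). refcount(pp0)=2>1 -> COPY to pp2. 3 ppages; refcounts: pp0:1 pp1:2 pp2:1
Op 3: write(P0, v1, 178). refcount(pp1)=2>1 -> COPY to pp3. 4 ppages; refcounts: pp0:1 pp1:1 pp2:1 pp3:1
Op 4: write(P1, v0, 148). refcount(pp2)=1 -> write in place. 4 ppages; refcounts: pp0:1 pp1:1 pp2:1 pp3:1
Op 5: write(P1, v0, 149). refcount(pp2)=1 -> write in place. 4 ppages; refcounts: pp0:1 pp1:1 pp2:1 pp3:1
Op 6: read(P1, v1) -> 33. No state change.
P0: v0 -> pp0 = 32
P1: v0 -> pp2 = 149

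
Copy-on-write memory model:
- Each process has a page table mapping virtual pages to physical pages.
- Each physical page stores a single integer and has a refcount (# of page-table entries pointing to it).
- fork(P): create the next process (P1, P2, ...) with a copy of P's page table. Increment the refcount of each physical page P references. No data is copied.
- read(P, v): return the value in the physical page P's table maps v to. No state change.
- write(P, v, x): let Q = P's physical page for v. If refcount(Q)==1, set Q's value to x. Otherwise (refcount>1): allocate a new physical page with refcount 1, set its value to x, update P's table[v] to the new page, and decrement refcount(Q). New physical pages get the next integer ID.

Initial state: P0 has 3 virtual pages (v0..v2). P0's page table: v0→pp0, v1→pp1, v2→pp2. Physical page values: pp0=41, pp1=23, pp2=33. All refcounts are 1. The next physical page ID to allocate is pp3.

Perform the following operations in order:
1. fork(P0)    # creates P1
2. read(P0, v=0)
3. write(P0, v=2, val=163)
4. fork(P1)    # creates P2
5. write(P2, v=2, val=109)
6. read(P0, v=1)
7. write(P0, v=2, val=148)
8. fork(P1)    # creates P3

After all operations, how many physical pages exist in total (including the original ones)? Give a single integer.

Op 1: fork(P0) -> P1. 3 ppages; refcounts: pp0:2 pp1:2 pp2:2
Op 2: read(P0, v0) -> 41. No state change.
Op 3: write(P0, v2, 163). refcount(pp2)=2>1 -> COPY to pp3. 4 ppages; refcounts: pp0:2 pp1:2 pp2:1 pp3:1
Op 4: fork(P1) -> P2. 4 ppages; refcounts: pp0:3 pp1:3 pp2:2 pp3:1
Op 5: write(P2, v2, 109). refcount(pp2)=2>1 -> COPY to pp4. 5 ppages; refcounts: pp0:3 pp1:3 pp2:1 pp3:1 pp4:1
Op 6: read(P0, v1) -> 23. No state change.
Op 7: write(P0, v2, 148). refcount(pp3)=1 -> write in place. 5 ppages; refcounts: pp0:3 pp1:3 pp2:1 pp3:1 pp4:1
Op 8: fork(P1) -> P3. 5 ppages; refcounts: pp0:4 pp1:4 pp2:2 pp3:1 pp4:1

Answer: 5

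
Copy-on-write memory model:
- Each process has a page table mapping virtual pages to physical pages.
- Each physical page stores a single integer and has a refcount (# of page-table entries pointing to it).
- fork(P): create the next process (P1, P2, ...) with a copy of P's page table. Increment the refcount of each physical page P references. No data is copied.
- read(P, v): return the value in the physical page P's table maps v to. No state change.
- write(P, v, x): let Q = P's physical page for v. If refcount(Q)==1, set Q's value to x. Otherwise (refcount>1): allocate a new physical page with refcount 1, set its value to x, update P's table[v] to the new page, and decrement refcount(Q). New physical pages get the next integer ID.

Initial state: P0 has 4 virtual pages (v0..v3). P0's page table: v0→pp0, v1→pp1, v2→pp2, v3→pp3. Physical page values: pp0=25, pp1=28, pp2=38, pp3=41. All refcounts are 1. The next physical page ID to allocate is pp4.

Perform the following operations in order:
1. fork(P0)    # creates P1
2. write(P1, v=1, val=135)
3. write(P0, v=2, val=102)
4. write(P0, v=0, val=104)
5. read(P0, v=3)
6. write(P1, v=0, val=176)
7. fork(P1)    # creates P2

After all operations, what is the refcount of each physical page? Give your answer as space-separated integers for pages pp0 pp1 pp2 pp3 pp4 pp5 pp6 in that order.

Op 1: fork(P0) -> P1. 4 ppages; refcounts: pp0:2 pp1:2 pp2:2 pp3:2
Op 2: write(P1, v1, 135). refcount(pp1)=2>1 -> COPY to pp4. 5 ppages; refcounts: pp0:2 pp1:1 pp2:2 pp3:2 pp4:1
Op 3: write(P0, v2, 102). refcount(pp2)=2>1 -> COPY to pp5. 6 ppages; refcounts: pp0:2 pp1:1 pp2:1 pp3:2 pp4:1 pp5:1
Op 4: write(P0, v0, 104). refcount(pp0)=2>1 -> COPY to pp6. 7 ppages; refcounts: pp0:1 pp1:1 pp2:1 pp3:2 pp4:1 pp5:1 pp6:1
Op 5: read(P0, v3) -> 41. No state change.
Op 6: write(P1, v0, 176). refcount(pp0)=1 -> write in place. 7 ppages; refcounts: pp0:1 pp1:1 pp2:1 pp3:2 pp4:1 pp5:1 pp6:1
Op 7: fork(P1) -> P2. 7 ppages; refcounts: pp0:2 pp1:1 pp2:2 pp3:3 pp4:2 pp5:1 pp6:1

Answer: 2 1 2 3 2 1 1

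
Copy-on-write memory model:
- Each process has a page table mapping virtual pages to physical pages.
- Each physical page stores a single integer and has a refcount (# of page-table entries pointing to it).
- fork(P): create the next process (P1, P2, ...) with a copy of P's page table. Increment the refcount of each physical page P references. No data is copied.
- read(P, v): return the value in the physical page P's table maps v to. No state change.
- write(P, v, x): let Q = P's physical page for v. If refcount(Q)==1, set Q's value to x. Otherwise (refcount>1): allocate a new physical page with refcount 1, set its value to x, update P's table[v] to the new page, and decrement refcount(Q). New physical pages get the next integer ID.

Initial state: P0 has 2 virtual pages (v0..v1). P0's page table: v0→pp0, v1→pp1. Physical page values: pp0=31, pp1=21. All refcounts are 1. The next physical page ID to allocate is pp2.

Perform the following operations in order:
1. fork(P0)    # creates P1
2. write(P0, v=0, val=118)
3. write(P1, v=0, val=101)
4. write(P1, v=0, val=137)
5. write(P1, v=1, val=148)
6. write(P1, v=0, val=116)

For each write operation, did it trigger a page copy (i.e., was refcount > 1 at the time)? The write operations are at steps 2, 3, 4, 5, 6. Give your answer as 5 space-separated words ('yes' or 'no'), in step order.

Op 1: fork(P0) -> P1. 2 ppages; refcounts: pp0:2 pp1:2
Op 2: write(P0, v0, 118). refcount(pp0)=2>1 -> COPY to pp2. 3 ppages; refcounts: pp0:1 pp1:2 pp2:1
Op 3: write(P1, v0, 101). refcount(pp0)=1 -> write in place. 3 ppages; refcounts: pp0:1 pp1:2 pp2:1
Op 4: write(P1, v0, 137). refcount(pp0)=1 -> write in place. 3 ppages; refcounts: pp0:1 pp1:2 pp2:1
Op 5: write(P1, v1, 148). refcount(pp1)=2>1 -> COPY to pp3. 4 ppages; refcounts: pp0:1 pp1:1 pp2:1 pp3:1
Op 6: write(P1, v0, 116). refcount(pp0)=1 -> write in place. 4 ppages; refcounts: pp0:1 pp1:1 pp2:1 pp3:1

yes no no yes no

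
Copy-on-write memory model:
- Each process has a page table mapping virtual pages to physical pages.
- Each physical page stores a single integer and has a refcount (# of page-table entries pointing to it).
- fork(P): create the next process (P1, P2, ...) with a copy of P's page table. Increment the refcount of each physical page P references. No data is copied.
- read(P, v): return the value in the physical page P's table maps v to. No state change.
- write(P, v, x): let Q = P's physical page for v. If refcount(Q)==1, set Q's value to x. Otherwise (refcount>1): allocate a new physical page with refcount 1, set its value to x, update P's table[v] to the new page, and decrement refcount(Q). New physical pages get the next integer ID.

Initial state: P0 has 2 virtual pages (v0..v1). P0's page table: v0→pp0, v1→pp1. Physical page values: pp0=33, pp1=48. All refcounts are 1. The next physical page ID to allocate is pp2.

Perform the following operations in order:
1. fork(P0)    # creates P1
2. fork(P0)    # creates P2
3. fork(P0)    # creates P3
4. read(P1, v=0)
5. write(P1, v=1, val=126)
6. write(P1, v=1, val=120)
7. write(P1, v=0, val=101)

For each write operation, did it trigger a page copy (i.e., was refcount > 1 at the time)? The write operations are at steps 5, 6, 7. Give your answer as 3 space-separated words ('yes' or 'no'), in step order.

Op 1: fork(P0) -> P1. 2 ppages; refcounts: pp0:2 pp1:2
Op 2: fork(P0) -> P2. 2 ppages; refcounts: pp0:3 pp1:3
Op 3: fork(P0) -> P3. 2 ppages; refcounts: pp0:4 pp1:4
Op 4: read(P1, v0) -> 33. No state change.
Op 5: write(P1, v1, 126). refcount(pp1)=4>1 -> COPY to pp2. 3 ppages; refcounts: pp0:4 pp1:3 pp2:1
Op 6: write(P1, v1, 120). refcount(pp2)=1 -> write in place. 3 ppages; refcounts: pp0:4 pp1:3 pp2:1
Op 7: write(P1, v0, 101). refcount(pp0)=4>1 -> COPY to pp3. 4 ppages; refcounts: pp0:3 pp1:3 pp2:1 pp3:1

yes no yes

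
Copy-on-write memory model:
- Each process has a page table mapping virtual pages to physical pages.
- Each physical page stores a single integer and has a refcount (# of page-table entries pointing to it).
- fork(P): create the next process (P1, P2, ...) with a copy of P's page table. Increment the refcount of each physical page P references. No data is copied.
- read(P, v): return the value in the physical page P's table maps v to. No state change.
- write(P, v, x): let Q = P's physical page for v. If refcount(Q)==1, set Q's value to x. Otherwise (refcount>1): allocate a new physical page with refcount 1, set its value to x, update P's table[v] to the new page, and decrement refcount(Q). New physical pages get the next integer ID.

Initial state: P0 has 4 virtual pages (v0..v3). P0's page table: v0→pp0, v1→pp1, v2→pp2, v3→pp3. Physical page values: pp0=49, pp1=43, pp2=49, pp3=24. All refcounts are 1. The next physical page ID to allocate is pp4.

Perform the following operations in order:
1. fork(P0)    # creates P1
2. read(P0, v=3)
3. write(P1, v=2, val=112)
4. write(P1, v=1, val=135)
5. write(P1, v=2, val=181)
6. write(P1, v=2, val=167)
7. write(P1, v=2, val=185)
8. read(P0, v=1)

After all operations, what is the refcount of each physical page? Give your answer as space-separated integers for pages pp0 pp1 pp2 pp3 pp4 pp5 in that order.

Answer: 2 1 1 2 1 1

Derivation:
Op 1: fork(P0) -> P1. 4 ppages; refcounts: pp0:2 pp1:2 pp2:2 pp3:2
Op 2: read(P0, v3) -> 24. No state change.
Op 3: write(P1, v2, 112). refcount(pp2)=2>1 -> COPY to pp4. 5 ppages; refcounts: pp0:2 pp1:2 pp2:1 pp3:2 pp4:1
Op 4: write(P1, v1, 135). refcount(pp1)=2>1 -> COPY to pp5. 6 ppages; refcounts: pp0:2 pp1:1 pp2:1 pp3:2 pp4:1 pp5:1
Op 5: write(P1, v2, 181). refcount(pp4)=1 -> write in place. 6 ppages; refcounts: pp0:2 pp1:1 pp2:1 pp3:2 pp4:1 pp5:1
Op 6: write(P1, v2, 167). refcount(pp4)=1 -> write in place. 6 ppages; refcounts: pp0:2 pp1:1 pp2:1 pp3:2 pp4:1 pp5:1
Op 7: write(P1, v2, 185). refcount(pp4)=1 -> write in place. 6 ppages; refcounts: pp0:2 pp1:1 pp2:1 pp3:2 pp4:1 pp5:1
Op 8: read(P0, v1) -> 43. No state change.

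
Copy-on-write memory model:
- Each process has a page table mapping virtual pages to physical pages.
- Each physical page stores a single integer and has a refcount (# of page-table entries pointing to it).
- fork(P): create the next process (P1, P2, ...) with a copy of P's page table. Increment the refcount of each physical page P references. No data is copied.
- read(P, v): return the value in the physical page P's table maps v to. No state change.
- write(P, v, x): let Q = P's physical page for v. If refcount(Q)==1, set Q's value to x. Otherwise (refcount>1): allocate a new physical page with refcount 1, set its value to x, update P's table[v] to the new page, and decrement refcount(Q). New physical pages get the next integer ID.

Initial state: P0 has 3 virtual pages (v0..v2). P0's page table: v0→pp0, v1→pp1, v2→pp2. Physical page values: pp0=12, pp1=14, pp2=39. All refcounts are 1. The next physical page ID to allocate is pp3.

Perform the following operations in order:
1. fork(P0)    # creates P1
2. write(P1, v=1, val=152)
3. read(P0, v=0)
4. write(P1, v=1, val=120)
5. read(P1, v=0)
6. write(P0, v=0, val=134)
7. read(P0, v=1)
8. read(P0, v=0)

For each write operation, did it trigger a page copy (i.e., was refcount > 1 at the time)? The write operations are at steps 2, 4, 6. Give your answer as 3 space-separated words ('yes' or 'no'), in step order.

Op 1: fork(P0) -> P1. 3 ppages; refcounts: pp0:2 pp1:2 pp2:2
Op 2: write(P1, v1, 152). refcount(pp1)=2>1 -> COPY to pp3. 4 ppages; refcounts: pp0:2 pp1:1 pp2:2 pp3:1
Op 3: read(P0, v0) -> 12. No state change.
Op 4: write(P1, v1, 120). refcount(pp3)=1 -> write in place. 4 ppages; refcounts: pp0:2 pp1:1 pp2:2 pp3:1
Op 5: read(P1, v0) -> 12. No state change.
Op 6: write(P0, v0, 134). refcount(pp0)=2>1 -> COPY to pp4. 5 ppages; refcounts: pp0:1 pp1:1 pp2:2 pp3:1 pp4:1
Op 7: read(P0, v1) -> 14. No state change.
Op 8: read(P0, v0) -> 134. No state change.

yes no yes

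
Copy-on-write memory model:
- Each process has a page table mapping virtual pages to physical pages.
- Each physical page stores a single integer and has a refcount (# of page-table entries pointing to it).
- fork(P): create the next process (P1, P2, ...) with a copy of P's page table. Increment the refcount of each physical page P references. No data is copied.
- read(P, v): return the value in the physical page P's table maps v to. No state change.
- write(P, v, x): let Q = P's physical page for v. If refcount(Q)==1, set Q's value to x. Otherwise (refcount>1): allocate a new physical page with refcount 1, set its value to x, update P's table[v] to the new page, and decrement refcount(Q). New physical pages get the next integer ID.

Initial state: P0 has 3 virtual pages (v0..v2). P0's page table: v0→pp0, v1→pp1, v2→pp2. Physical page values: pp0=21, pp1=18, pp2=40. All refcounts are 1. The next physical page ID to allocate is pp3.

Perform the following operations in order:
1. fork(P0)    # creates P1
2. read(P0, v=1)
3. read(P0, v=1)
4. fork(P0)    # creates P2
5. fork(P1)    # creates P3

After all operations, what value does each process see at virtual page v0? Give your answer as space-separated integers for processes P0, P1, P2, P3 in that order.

Answer: 21 21 21 21

Derivation:
Op 1: fork(P0) -> P1. 3 ppages; refcounts: pp0:2 pp1:2 pp2:2
Op 2: read(P0, v1) -> 18. No state change.
Op 3: read(P0, v1) -> 18. No state change.
Op 4: fork(P0) -> P2. 3 ppages; refcounts: pp0:3 pp1:3 pp2:3
Op 5: fork(P1) -> P3. 3 ppages; refcounts: pp0:4 pp1:4 pp2:4
P0: v0 -> pp0 = 21
P1: v0 -> pp0 = 21
P2: v0 -> pp0 = 21
P3: v0 -> pp0 = 21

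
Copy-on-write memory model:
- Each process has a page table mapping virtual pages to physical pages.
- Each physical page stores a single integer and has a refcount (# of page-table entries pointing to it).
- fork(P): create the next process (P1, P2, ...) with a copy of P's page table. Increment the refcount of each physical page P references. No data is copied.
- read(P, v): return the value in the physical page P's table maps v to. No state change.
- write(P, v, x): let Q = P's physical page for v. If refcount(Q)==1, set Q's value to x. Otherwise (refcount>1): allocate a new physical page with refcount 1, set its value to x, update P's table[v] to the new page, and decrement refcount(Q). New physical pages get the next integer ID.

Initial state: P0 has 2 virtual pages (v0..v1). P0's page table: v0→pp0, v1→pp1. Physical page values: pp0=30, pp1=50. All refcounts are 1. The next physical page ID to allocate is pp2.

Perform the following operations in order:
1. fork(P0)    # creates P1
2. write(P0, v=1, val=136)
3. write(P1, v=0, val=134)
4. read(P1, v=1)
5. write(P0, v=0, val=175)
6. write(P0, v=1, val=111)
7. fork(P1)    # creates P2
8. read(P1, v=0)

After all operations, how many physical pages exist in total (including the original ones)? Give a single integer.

Op 1: fork(P0) -> P1. 2 ppages; refcounts: pp0:2 pp1:2
Op 2: write(P0, v1, 136). refcount(pp1)=2>1 -> COPY to pp2. 3 ppages; refcounts: pp0:2 pp1:1 pp2:1
Op 3: write(P1, v0, 134). refcount(pp0)=2>1 -> COPY to pp3. 4 ppages; refcounts: pp0:1 pp1:1 pp2:1 pp3:1
Op 4: read(P1, v1) -> 50. No state change.
Op 5: write(P0, v0, 175). refcount(pp0)=1 -> write in place. 4 ppages; refcounts: pp0:1 pp1:1 pp2:1 pp3:1
Op 6: write(P0, v1, 111). refcount(pp2)=1 -> write in place. 4 ppages; refcounts: pp0:1 pp1:1 pp2:1 pp3:1
Op 7: fork(P1) -> P2. 4 ppages; refcounts: pp0:1 pp1:2 pp2:1 pp3:2
Op 8: read(P1, v0) -> 134. No state change.

Answer: 4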